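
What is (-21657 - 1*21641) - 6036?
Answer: -49334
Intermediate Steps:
(-21657 - 1*21641) - 6036 = (-21657 - 21641) - 6036 = -43298 - 6036 = -49334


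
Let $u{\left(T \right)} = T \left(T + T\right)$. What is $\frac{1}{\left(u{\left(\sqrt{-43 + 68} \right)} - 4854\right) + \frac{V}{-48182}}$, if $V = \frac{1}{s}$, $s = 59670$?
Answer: $- \frac{2875019940}{13811595791761} \approx -0.00020816$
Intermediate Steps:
$V = \frac{1}{59670} \approx 1.6759 \cdot 10^{-5}$
$u{\left(T \right)} = 2 T^{2}$ ($u{\left(T \right)} = T 2 T = 2 T^{2}$)
$\frac{1}{\left(u{\left(\sqrt{-43 + 68} \right)} - 4854\right) + \frac{V}{-48182}} = \frac{1}{\left(2 \left(\sqrt{-43 + 68}\right)^{2} - 4854\right) + \frac{1}{59670 \left(-48182\right)}} = \frac{1}{\left(2 \left(\sqrt{25}\right)^{2} - 4854\right) + \frac{1}{59670} \left(- \frac{1}{48182}\right)} = \frac{1}{\left(2 \cdot 5^{2} - 4854\right) - \frac{1}{2875019940}} = \frac{1}{\left(2 \cdot 25 - 4854\right) - \frac{1}{2875019940}} = \frac{1}{\left(50 - 4854\right) - \frac{1}{2875019940}} = \frac{1}{-4804 - \frac{1}{2875019940}} = \frac{1}{- \frac{13811595791761}{2875019940}} = - \frac{2875019940}{13811595791761}$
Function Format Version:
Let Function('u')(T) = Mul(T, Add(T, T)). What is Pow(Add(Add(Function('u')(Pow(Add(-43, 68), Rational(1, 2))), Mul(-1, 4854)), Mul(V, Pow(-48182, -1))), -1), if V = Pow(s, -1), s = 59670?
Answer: Rational(-2875019940, 13811595791761) ≈ -0.00020816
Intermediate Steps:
V = Rational(1, 59670) (V = Pow(59670, -1) = Rational(1, 59670) ≈ 1.6759e-5)
Function('u')(T) = Mul(2, Pow(T, 2)) (Function('u')(T) = Mul(T, Mul(2, T)) = Mul(2, Pow(T, 2)))
Pow(Add(Add(Function('u')(Pow(Add(-43, 68), Rational(1, 2))), Mul(-1, 4854)), Mul(V, Pow(-48182, -1))), -1) = Pow(Add(Add(Mul(2, Pow(Pow(Add(-43, 68), Rational(1, 2)), 2)), Mul(-1, 4854)), Mul(Rational(1, 59670), Pow(-48182, -1))), -1) = Pow(Add(Add(Mul(2, Pow(Pow(25, Rational(1, 2)), 2)), -4854), Mul(Rational(1, 59670), Rational(-1, 48182))), -1) = Pow(Add(Add(Mul(2, Pow(5, 2)), -4854), Rational(-1, 2875019940)), -1) = Pow(Add(Add(Mul(2, 25), -4854), Rational(-1, 2875019940)), -1) = Pow(Add(Add(50, -4854), Rational(-1, 2875019940)), -1) = Pow(Add(-4804, Rational(-1, 2875019940)), -1) = Pow(Rational(-13811595791761, 2875019940), -1) = Rational(-2875019940, 13811595791761)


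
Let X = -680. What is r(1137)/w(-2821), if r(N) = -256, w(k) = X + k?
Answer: 256/3501 ≈ 0.073122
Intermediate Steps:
w(k) = -680 + k
r(1137)/w(-2821) = -256/(-680 - 2821) = -256/(-3501) = -256*(-1/3501) = 256/3501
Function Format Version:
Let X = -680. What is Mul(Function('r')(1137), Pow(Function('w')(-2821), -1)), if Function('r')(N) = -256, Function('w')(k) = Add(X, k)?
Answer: Rational(256, 3501) ≈ 0.073122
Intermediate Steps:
Function('w')(k) = Add(-680, k)
Mul(Function('r')(1137), Pow(Function('w')(-2821), -1)) = Mul(-256, Pow(Add(-680, -2821), -1)) = Mul(-256, Pow(-3501, -1)) = Mul(-256, Rational(-1, 3501)) = Rational(256, 3501)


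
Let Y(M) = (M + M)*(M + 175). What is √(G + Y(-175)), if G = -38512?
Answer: 4*I*√2407 ≈ 196.24*I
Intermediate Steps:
Y(M) = 2*M*(175 + M) (Y(M) = (2*M)*(175 + M) = 2*M*(175 + M))
√(G + Y(-175)) = √(-38512 + 2*(-175)*(175 - 175)) = √(-38512 + 2*(-175)*0) = √(-38512 + 0) = √(-38512) = 4*I*√2407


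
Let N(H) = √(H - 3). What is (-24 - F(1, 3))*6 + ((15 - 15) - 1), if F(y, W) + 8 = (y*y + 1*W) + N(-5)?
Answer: -121 - 12*I*√2 ≈ -121.0 - 16.971*I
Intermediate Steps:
N(H) = √(-3 + H)
F(y, W) = -8 + W + y² + 2*I*√2 (F(y, W) = -8 + ((y*y + 1*W) + √(-3 - 5)) = -8 + ((y² + W) + √(-8)) = -8 + ((W + y²) + 2*I*√2) = -8 + (W + y² + 2*I*√2) = -8 + W + y² + 2*I*√2)
(-24 - F(1, 3))*6 + ((15 - 15) - 1) = (-24 - (-8 + 3 + 1² + 2*I*√2))*6 + ((15 - 15) - 1) = (-24 - (-8 + 3 + 1 + 2*I*√2))*6 + (0 - 1) = (-24 - (-4 + 2*I*√2))*6 - 1 = (-24 + (4 - 2*I*√2))*6 - 1 = (-20 - 2*I*√2)*6 - 1 = (-120 - 12*I*√2) - 1 = -121 - 12*I*√2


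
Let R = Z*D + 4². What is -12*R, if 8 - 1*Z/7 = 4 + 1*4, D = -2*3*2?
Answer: -192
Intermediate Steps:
D = -12 (D = -6*2 = -12)
Z = 0 (Z = 56 - 7*(4 + 1*4) = 56 - 7*(4 + 4) = 56 - 7*8 = 56 - 56 = 0)
R = 16 (R = 0*(-12) + 4² = 0 + 16 = 16)
-12*R = -12*16 = -192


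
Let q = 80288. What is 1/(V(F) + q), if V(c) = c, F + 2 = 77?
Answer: 1/80363 ≈ 1.2444e-5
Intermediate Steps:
F = 75 (F = -2 + 77 = 75)
1/(V(F) + q) = 1/(75 + 80288) = 1/80363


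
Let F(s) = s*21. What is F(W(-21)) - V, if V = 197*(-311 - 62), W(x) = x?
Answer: 73040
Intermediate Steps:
F(s) = 21*s
V = -73481 (V = 197*(-373) = -73481)
F(W(-21)) - V = 21*(-21) - 1*(-73481) = -441 + 73481 = 73040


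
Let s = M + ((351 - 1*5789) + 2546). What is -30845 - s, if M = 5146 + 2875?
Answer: -35974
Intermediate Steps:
M = 8021
s = 5129 (s = 8021 + ((351 - 1*5789) + 2546) = 8021 + ((351 - 5789) + 2546) = 8021 + (-5438 + 2546) = 8021 - 2892 = 5129)
-30845 - s = -30845 - 1*5129 = -30845 - 5129 = -35974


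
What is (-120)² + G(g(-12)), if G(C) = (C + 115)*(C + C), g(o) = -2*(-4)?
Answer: 16368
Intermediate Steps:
g(o) = 8
G(C) = 2*C*(115 + C) (G(C) = (115 + C)*(2*C) = 2*C*(115 + C))
(-120)² + G(g(-12)) = (-120)² + 2*8*(115 + 8) = 14400 + 2*8*123 = 14400 + 1968 = 16368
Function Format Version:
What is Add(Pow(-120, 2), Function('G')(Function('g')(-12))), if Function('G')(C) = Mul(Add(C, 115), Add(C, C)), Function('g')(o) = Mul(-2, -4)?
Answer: 16368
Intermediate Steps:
Function('g')(o) = 8
Function('G')(C) = Mul(2, C, Add(115, C)) (Function('G')(C) = Mul(Add(115, C), Mul(2, C)) = Mul(2, C, Add(115, C)))
Add(Pow(-120, 2), Function('G')(Function('g')(-12))) = Add(Pow(-120, 2), Mul(2, 8, Add(115, 8))) = Add(14400, Mul(2, 8, 123)) = Add(14400, 1968) = 16368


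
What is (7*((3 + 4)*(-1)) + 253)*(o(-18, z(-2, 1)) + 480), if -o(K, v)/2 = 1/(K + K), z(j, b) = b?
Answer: 293794/3 ≈ 97931.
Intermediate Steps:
o(K, v) = -1/K (o(K, v) = -2/(K + K) = -2*1/(2*K) = -1/K)
(7*((3 + 4)*(-1)) + 253)*(o(-18, z(-2, 1)) + 480) = (7*((3 + 4)*(-1)) + 253)*(-1/(-18) + 480) = (7*(7*(-1)) + 253)*(-1*(-1/18) + 480) = (7*(-7) + 253)*(1/18 + 480) = (-49 + 253)*(8641/18) = 204*(8641/18) = 293794/3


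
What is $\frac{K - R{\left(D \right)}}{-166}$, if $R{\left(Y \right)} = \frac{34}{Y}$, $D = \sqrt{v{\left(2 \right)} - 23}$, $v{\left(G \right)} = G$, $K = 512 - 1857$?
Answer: $\frac{1345}{166} - \frac{17 i \sqrt{21}}{1743} \approx 8.1024 - 0.044695 i$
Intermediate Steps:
$K = -1345$ ($K = 512 - 1857 = -1345$)
$D = i \sqrt{21}$ ($D = \sqrt{2 - 23} = \sqrt{-21} = i \sqrt{21} \approx 4.5826 i$)
$\frac{K - R{\left(D \right)}}{-166} = \frac{-1345 - \frac{34}{i \sqrt{21}}}{-166} = \left(-1345 - 34 \left(- \frac{i \sqrt{21}}{21}\right)\right) \left(- \frac{1}{166}\right) = \left(-1345 - - \frac{34 i \sqrt{21}}{21}\right) \left(- \frac{1}{166}\right) = \left(-1345 + \frac{34 i \sqrt{21}}{21}\right) \left(- \frac{1}{166}\right) = \frac{1345}{166} - \frac{17 i \sqrt{21}}{1743}$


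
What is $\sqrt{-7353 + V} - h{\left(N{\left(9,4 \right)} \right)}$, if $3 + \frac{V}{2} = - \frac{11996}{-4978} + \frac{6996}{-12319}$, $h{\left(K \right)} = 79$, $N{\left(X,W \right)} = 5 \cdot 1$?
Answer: $-79 + \frac{i \sqrt{6915157103338293803}}{30661991} \approx -79.0 + 85.763 i$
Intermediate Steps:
$N{\left(X,W \right)} = 5$
$V = - \frac{71019310}{30661991}$ ($V = -6 + 2 \left(- \frac{11996}{-4978} + \frac{6996}{-12319}\right) = -6 + 2 \left(\left(-11996\right) \left(- \frac{1}{4978}\right) + 6996 \left(- \frac{1}{12319}\right)\right) = -6 + 2 \left(\frac{5998}{2489} - \frac{6996}{12319}\right) = -6 + 2 \cdot \frac{56476318}{30661991} = -6 + \frac{112952636}{30661991} = - \frac{71019310}{30661991} \approx -2.3162$)
$\sqrt{-7353 + V} - h{\left(N{\left(9,4 \right)} \right)} = \sqrt{-7353 - \frac{71019310}{30661991}} - 79 = \sqrt{- \frac{225528639133}{30661991}} - 79 = \frac{i \sqrt{6915157103338293803}}{30661991} - 79 = -79 + \frac{i \sqrt{6915157103338293803}}{30661991}$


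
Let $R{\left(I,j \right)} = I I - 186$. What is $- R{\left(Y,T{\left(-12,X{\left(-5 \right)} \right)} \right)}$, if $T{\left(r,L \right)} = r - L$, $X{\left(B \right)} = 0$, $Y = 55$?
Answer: $-2839$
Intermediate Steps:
$R{\left(I,j \right)} = -186 + I^{2}$ ($R{\left(I,j \right)} = I^{2} - 186 = -186 + I^{2}$)
$- R{\left(Y,T{\left(-12,X{\left(-5 \right)} \right)} \right)} = - (-186 + 55^{2}) = - (-186 + 3025) = \left(-1\right) 2839 = -2839$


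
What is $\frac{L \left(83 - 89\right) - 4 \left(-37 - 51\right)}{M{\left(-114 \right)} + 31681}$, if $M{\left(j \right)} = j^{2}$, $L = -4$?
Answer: $\frac{376}{44677} \approx 0.008416$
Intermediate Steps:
$\frac{L \left(83 - 89\right) - 4 \left(-37 - 51\right)}{M{\left(-114 \right)} + 31681} = \frac{- 4 \left(83 - 89\right) - 4 \left(-37 - 51\right)}{\left(-114\right)^{2} + 31681} = \frac{\left(-4\right) \left(-6\right) - -352}{12996 + 31681} = \frac{24 + 352}{44677} = 376 \cdot \frac{1}{44677} = \frac{376}{44677}$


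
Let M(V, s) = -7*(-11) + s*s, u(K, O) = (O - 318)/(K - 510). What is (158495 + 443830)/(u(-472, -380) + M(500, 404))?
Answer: 295741575/80177212 ≈ 3.6886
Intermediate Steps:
u(K, O) = (-318 + O)/(-510 + K)
M(V, s) = 77 + s**2
(158495 + 443830)/(u(-472, -380) + M(500, 404)) = (158495 + 443830)/((-318 - 380)/(-510 - 472) + (77 + 404**2)) = 602325/(-698/(-982) + (77 + 163216)) = 602325/(-1/982*(-698) + 163293) = 602325/(349/491 + 163293) = 602325/(80177212/491) = 602325*(491/80177212) = 295741575/80177212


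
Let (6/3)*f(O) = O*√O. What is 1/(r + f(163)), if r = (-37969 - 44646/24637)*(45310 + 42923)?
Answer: -8134232291754353916/27251944932885169732378144913 - 197876056694*√163/27251944932885169732378144913 ≈ -2.9848e-10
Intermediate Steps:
f(O) = O^(3/2)/2 (f(O) = (O*√O)/2 = O^(3/2)/2)
r = -82540815559467/24637 (r = (-37969 - 44646*1/24637)*88233 = (-37969 - 44646/24637)*88233 = -935486899/24637*88233 = -82540815559467/24637 ≈ -3.3503e+9)
1/(r + f(163)) = 1/(-82540815559467/24637 + 163^(3/2)/2) = 1/(-82540815559467/24637 + (163*√163)/2) = 1/(-82540815559467/24637 + 163*√163/2)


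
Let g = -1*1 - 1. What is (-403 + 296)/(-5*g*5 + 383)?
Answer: -107/433 ≈ -0.24711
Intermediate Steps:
g = -2 (g = -1 - 1 = -2)
(-403 + 296)/(-5*g*5 + 383) = (-403 + 296)/(-5*(-2)*5 + 383) = -107/(10*5 + 383) = -107/(50 + 383) = -107/433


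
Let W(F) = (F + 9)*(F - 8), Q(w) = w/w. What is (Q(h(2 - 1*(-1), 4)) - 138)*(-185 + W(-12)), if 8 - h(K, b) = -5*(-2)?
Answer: 17125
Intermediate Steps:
h(K, b) = -2 (h(K, b) = 8 - (-5)*(-2) = 8 - 1*10 = 8 - 10 = -2)
Q(w) = 1
W(F) = (-8 + F)*(9 + F) (W(F) = (9 + F)*(-8 + F) = (-8 + F)*(9 + F))
(Q(h(2 - 1*(-1), 4)) - 138)*(-185 + W(-12)) = (1 - 138)*(-185 + (-72 - 12 + (-12)**2)) = -137*(-185 + (-72 - 12 + 144)) = -137*(-185 + 60) = -137*(-125) = 17125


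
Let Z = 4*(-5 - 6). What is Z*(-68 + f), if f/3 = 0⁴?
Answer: 2992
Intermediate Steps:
Z = -44 (Z = 4*(-11) = -44)
f = 0 (f = 3*0⁴ = 3*0 = 0)
Z*(-68 + f) = -44*(-68 + 0) = -44*(-68) = 2992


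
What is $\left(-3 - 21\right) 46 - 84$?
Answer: $-1188$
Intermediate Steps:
$\left(-3 - 21\right) 46 - 84 = \left(-24\right) 46 - 84 = -1104 - 84 = -1188$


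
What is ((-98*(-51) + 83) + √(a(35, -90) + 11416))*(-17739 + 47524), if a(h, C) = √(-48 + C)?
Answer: 151337585 + 29785*√(11416 + I*√138) ≈ 1.5452e+8 + 1637.4*I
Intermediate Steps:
((-98*(-51) + 83) + √(a(35, -90) + 11416))*(-17739 + 47524) = ((-98*(-51) + 83) + √(√(-48 - 90) + 11416))*(-17739 + 47524) = ((4998 + 83) + √(√(-138) + 11416))*29785 = (5081 + √(I*√138 + 11416))*29785 = (5081 + √(11416 + I*√138))*29785 = 151337585 + 29785*√(11416 + I*√138)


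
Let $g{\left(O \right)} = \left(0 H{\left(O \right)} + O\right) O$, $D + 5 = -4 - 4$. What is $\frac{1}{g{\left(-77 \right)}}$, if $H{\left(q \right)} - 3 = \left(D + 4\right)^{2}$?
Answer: $\frac{1}{5929} \approx 0.00016866$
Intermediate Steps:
$D = -13$ ($D = -5 - 8 = -13$)
$H{\left(q \right)} = 84$ ($H{\left(q \right)} = 3 + \left(-13 + 4\right)^{2} = 3 + \left(-9\right)^{2} = 3 + 81 = 84$)
$g{\left(O \right)} = O^{2}$ ($g{\left(O \right)} = \left(0 \cdot 84 + O\right) O = \left(0 + O\right) O = O O = O^{2}$)
$\frac{1}{g{\left(-77 \right)}} = \frac{1}{\left(-77\right)^{2}} = \frac{1}{5929}$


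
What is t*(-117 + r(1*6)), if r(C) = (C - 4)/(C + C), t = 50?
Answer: -17525/3 ≈ -5841.7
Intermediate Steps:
r(C) = (-4 + C)/(2*C) (r(C) = (-4 + C)/((2*C)) = (-4 + C)*(1/(2*C)) = (-4 + C)/(2*C))
t*(-117 + r(1*6)) = 50*(-117 + (-4 + 1*6)/(2*((1*6)))) = 50*(-117 + (1/2)*(-4 + 6)/6) = 50*(-117 + (1/2)*(1/6)*2) = 50*(-117 + 1/6) = 50*(-701/6) = -17525/3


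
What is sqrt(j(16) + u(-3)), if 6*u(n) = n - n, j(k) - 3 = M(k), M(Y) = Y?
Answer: sqrt(19) ≈ 4.3589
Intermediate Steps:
j(k) = 3 + k
u(n) = 0 (u(n) = (n - n)/6 = (1/6)*0 = 0)
sqrt(j(16) + u(-3)) = sqrt((3 + 16) + 0) = sqrt(19 + 0) = sqrt(19)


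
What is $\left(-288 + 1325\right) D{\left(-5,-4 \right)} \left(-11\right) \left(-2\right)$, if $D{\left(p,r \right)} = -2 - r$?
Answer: $45628$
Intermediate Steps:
$\left(-288 + 1325\right) D{\left(-5,-4 \right)} \left(-11\right) \left(-2\right) = \left(-288 + 1325\right) \left(-2 - -4\right) \left(-11\right) \left(-2\right) = 1037 \left(-2 + 4\right) \left(-11\right) \left(-2\right) = 1037 \cdot 2 \left(-11\right) \left(-2\right) = 1037 \left(\left(-22\right) \left(-2\right)\right) = 1037 \cdot 44 = 45628$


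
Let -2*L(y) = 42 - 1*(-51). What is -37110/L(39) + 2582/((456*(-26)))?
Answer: 146618699/183768 ≈ 797.85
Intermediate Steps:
L(y) = -93/2 (L(y) = -(42 - 1*(-51))/2 = -(42 + 51)/2 = -½*93 = -93/2)
-37110/L(39) + 2582/((456*(-26))) = -37110/(-93/2) + 2582/((456*(-26))) = -37110*(-2/93) + 2582/(-11856) = 24740/31 + 2582*(-1/11856) = 24740/31 - 1291/5928 = 146618699/183768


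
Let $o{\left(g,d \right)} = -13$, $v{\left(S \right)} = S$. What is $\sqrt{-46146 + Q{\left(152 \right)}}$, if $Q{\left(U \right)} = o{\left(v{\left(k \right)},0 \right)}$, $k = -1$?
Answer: $i \sqrt{46159} \approx 214.85 i$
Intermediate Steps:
$Q{\left(U \right)} = -13$
$\sqrt{-46146 + Q{\left(152 \right)}} = \sqrt{-46146 - 13} = \sqrt{-46159} = i \sqrt{46159}$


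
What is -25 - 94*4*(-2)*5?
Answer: 3735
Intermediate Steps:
-25 - 94*4*(-2)*5 = -25 - (-752)*5 = -25 - 94*(-40) = -25 + 3760 = 3735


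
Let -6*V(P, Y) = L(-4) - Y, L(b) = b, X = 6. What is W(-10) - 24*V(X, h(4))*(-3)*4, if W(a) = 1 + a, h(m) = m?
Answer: 375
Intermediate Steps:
V(P, Y) = ⅔ + Y/6 (V(P, Y) = -(-4 - Y)/6 = ⅔ + Y/6)
W(-10) - 24*V(X, h(4))*(-3)*4 = (1 - 10) - 24*(⅔ + (⅙)*4)*(-3)*4 = -9 - 24*(⅔ + ⅔)*(-3)*4 = -9 - 24*(4/3)*(-3)*4 = -9 - (-96)*4 = -9 - 24*(-16) = -9 + 384 = 375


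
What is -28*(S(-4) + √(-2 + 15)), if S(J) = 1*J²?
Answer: -448 - 28*√13 ≈ -548.96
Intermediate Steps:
S(J) = J²
-28*(S(-4) + √(-2 + 15)) = -28*((-4)² + √(-2 + 15)) = -28*(16 + √13) = -448 - 28*√13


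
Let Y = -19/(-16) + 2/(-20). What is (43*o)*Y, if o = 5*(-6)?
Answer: -11223/8 ≈ -1402.9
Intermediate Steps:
Y = 87/80 (Y = -19*(-1/16) + 2*(-1/20) = 19/16 - ⅒ = 87/80 ≈ 1.0875)
o = -30
(43*o)*Y = (43*(-30))*(87/80) = -1290*87/80 = -11223/8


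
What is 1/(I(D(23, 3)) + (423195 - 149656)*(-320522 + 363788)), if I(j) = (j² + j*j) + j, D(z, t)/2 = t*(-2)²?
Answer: 1/11834939550 ≈ 8.4496e-11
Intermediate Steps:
D(z, t) = 8*t (D(z, t) = 2*(t*(-2)²) = 2*(t*4) = 2*(4*t) = 8*t)
I(j) = j + 2*j² (I(j) = (j² + j²) + j = 2*j² + j = j + 2*j²)
1/(I(D(23, 3)) + (423195 - 149656)*(-320522 + 363788)) = 1/((8*3)*(1 + 2*(8*3)) + (423195 - 149656)*(-320522 + 363788)) = 1/(24*(1 + 2*24) + 273539*43266) = 1/(24*(1 + 48) + 11834938374) = 1/(24*49 + 11834938374) = 1/(1176 + 11834938374) = 1/11834939550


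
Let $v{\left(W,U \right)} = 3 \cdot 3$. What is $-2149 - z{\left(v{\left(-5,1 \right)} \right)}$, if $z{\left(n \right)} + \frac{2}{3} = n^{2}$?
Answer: $- \frac{6688}{3} \approx -2229.3$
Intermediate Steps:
$v{\left(W,U \right)} = 9$
$z{\left(n \right)} = - \frac{2}{3} + n^{2}$
$-2149 - z{\left(v{\left(-5,1 \right)} \right)} = -2149 - \left(- \frac{2}{3} + 9^{2}\right) = -2149 - \left(- \frac{2}{3} + 81\right) = -2149 - \frac{241}{3} = - \frac{6688}{3}$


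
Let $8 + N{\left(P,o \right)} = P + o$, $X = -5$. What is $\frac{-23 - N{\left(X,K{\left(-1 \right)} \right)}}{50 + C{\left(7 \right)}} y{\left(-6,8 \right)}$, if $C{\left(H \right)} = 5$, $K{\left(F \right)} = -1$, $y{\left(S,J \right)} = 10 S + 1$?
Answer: $\frac{531}{55} \approx 9.6545$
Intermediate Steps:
$y{\left(S,J \right)} = 1 + 10 S$
$N{\left(P,o \right)} = -8 + P + o$ ($N{\left(P,o \right)} = -8 + \left(P + o\right) = -8 + P + o$)
$\frac{-23 - N{\left(X,K{\left(-1 \right)} \right)}}{50 + C{\left(7 \right)}} y{\left(-6,8 \right)} = \frac{-23 - \left(-8 - 5 - 1\right)}{50 + 5} \left(1 + 10 \left(-6\right)\right) = \frac{-23 - -14}{55} \left(1 - 60\right) = \left(-23 + 14\right) \frac{1}{55} \left(-59\right) = \left(-9\right) \frac{1}{55} \left(-59\right) = \left(- \frac{9}{55}\right) \left(-59\right) = \frac{531}{55}$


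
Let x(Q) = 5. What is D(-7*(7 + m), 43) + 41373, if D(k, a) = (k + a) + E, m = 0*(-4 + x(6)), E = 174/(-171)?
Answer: 2357861/57 ≈ 41366.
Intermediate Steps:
E = -58/57 (E = 174*(-1/171) = -58/57 ≈ -1.0175)
m = 0 (m = 0*(-4 + 5) = 0*1 = 0)
D(k, a) = -58/57 + a + k (D(k, a) = (k + a) - 58/57 = (a + k) - 58/57 = -58/57 + a + k)
D(-7*(7 + m), 43) + 41373 = (-58/57 + 43 - 7*(7 + 0)) + 41373 = (-58/57 + 43 - 7*7) + 41373 = (-58/57 + 43 - 49) + 41373 = -400/57 + 41373 = 2357861/57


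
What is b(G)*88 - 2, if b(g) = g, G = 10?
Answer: 878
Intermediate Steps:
b(G)*88 - 2 = 10*88 - 2 = 880 - 2 = 878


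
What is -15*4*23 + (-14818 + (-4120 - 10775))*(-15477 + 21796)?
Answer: -187757827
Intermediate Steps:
-15*4*23 + (-14818 + (-4120 - 10775))*(-15477 + 21796) = -60*23 + (-14818 - 14895)*6319 = -1380 - 29713*6319 = -1380 - 187756447 = -187757827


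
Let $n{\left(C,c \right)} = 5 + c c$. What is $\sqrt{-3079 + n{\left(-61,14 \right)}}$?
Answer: $i \sqrt{2878} \approx 53.647 i$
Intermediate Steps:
$n{\left(C,c \right)} = 5 + c^{2}$
$\sqrt{-3079 + n{\left(-61,14 \right)}} = \sqrt{-3079 + \left(5 + 14^{2}\right)} = \sqrt{-3079 + \left(5 + 196\right)} = \sqrt{-3079 + 201} = \sqrt{-2878} = i \sqrt{2878}$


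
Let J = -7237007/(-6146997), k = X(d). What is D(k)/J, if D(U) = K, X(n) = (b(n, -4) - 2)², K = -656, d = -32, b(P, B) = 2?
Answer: -4032430032/7237007 ≈ -557.20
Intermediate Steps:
X(n) = 0 (X(n) = (2 - 2)² = 0² = 0)
k = 0
D(U) = -656
J = 7237007/6146997 (J = -7237007*(-1/6146997) = 7237007/6146997 ≈ 1.1773)
D(k)/J = -656/7237007/6146997 = -656*6146997/7237007 = -4032430032/7237007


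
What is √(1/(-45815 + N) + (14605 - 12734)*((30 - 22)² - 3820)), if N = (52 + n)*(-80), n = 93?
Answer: I*√23165949720671515/57415 ≈ 2650.9*I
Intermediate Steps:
N = -11600 (N = (52 + 93)*(-80) = 145*(-80) = -11600)
√(1/(-45815 + N) + (14605 - 12734)*((30 - 22)² - 3820)) = √(1/(-45815 - 11600) + (14605 - 12734)*((30 - 22)² - 3820)) = √(1/(-57415) + 1871*(8² - 3820)) = √(-1/57415 + 1871*(64 - 3820)) = √(-1/57415 + 1871*(-3756)) = √(-1/57415 - 7027476) = √(-403482534541/57415) = I*√23165949720671515/57415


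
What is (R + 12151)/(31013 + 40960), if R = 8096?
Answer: 6749/23991 ≈ 0.28131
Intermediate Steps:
(R + 12151)/(31013 + 40960) = (8096 + 12151)/(31013 + 40960) = 20247/71973 = 20247*(1/71973) = 6749/23991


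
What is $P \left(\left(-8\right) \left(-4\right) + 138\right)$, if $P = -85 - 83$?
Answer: $-28560$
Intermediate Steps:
$P = -168$
$P \left(\left(-8\right) \left(-4\right) + 138\right) = - 168 \left(\left(-8\right) \left(-4\right) + 138\right) = - 168 \left(32 + 138\right) = \left(-168\right) 170 = -28560$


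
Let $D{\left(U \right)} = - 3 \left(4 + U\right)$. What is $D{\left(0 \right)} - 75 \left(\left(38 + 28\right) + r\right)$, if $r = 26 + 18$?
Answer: $-8262$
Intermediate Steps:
$D{\left(U \right)} = -12 - 3 U$
$r = 44$
$D{\left(0 \right)} - 75 \left(\left(38 + 28\right) + r\right) = \left(-12 - 0\right) - 75 \left(\left(38 + 28\right) + 44\right) = \left(-12 + 0\right) - 75 \left(66 + 44\right) = -12 - 8250 = -8262$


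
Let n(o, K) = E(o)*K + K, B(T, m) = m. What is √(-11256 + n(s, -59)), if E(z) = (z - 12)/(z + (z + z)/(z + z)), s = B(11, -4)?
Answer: I*√104667/3 ≈ 107.84*I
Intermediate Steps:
s = -4
E(z) = (-12 + z)/(1 + z) (E(z) = (-12 + z)/(z + (2*z)/((2*z))) = (-12 + z)/(z + (2*z)*(1/(2*z))) = (-12 + z)/(z + 1) = (-12 + z)/(1 + z))
n(o, K) = K + K*(-12 + o)/(1 + o) (n(o, K) = ((-12 + o)/(1 + o))*K + K = K*(-12 + o)/(1 + o) + K = K + K*(-12 + o)/(1 + o))
√(-11256 + n(s, -59)) = √(-11256 - 59*(-11 + 2*(-4))/(1 - 4)) = √(-11256 - 59*(-11 - 8)/(-3)) = √(-11256 - 59*(-⅓)*(-19)) = √(-11256 - 1121/3) = √(-34889/3) = I*√104667/3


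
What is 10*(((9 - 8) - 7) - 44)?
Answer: -500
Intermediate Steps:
10*(((9 - 8) - 7) - 44) = 10*((1 - 7) - 44) = 10*(-6 - 44) = 10*(-50) = -500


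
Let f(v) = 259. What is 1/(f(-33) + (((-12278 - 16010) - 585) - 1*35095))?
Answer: -1/63709 ≈ -1.5696e-5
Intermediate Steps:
1/(f(-33) + (((-12278 - 16010) - 585) - 1*35095)) = 1/(259 + (((-12278 - 16010) - 585) - 1*35095)) = 1/(259 + ((-28288 - 585) - 35095)) = 1/(259 + (-28873 - 35095)) = 1/(259 - 63968) = 1/(-63709) = -1/63709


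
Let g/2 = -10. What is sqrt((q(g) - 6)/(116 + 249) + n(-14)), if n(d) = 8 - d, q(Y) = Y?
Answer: 2*sqrt(730365)/365 ≈ 4.6828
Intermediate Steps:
g = -20 (g = 2*(-10) = -20)
sqrt((q(g) - 6)/(116 + 249) + n(-14)) = sqrt((-20 - 6)/(116 + 249) + (8 - 1*(-14))) = sqrt(-26/365 + (8 + 14)) = sqrt(-26*1/365 + 22) = sqrt(-26/365 + 22) = sqrt(8004/365) = 2*sqrt(730365)/365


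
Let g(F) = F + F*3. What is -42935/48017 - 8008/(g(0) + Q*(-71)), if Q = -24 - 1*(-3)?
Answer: -64076603/10227621 ≈ -6.2651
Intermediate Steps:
g(F) = 4*F (g(F) = F + 3*F = 4*F)
Q = -21 (Q = -24 + 3 = -21)
-42935/48017 - 8008/(g(0) + Q*(-71)) = -42935/48017 - 8008/(4*0 - 21*(-71)) = -42935*1/48017 - 8008/(0 + 1491) = -42935/48017 - 8008/1491 = -42935/48017 - 8008*1/1491 = -42935/48017 - 1144/213 = -64076603/10227621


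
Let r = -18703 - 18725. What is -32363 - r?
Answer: 5065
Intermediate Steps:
r = -37428
-32363 - r = -32363 - 1*(-37428) = -32363 + 37428 = 5065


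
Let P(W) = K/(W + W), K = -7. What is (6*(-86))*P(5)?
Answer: 1806/5 ≈ 361.20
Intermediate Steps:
P(W) = -7/(2*W) (P(W) = -7/(W + W) = -7*1/(2*W) = -7/(2*W))
(6*(-86))*P(5) = (6*(-86))*(-7/2/5) = -(-1806)/5 = -516*(-7/10) = 1806/5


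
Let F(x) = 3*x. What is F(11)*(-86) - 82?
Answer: -2920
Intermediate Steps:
F(11)*(-86) - 82 = (3*11)*(-86) - 82 = 33*(-86) - 82 = -2838 - 82 = -2920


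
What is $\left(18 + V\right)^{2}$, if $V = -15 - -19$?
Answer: $484$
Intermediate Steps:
$V = 4$ ($V = -15 + 19 = 4$)
$\left(18 + V\right)^{2} = \left(18 + 4\right)^{2} = 22^{2} = 484$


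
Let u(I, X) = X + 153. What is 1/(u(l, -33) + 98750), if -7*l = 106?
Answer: 1/98870 ≈ 1.0114e-5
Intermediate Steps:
l = -106/7 (l = -⅐*106 = -106/7 ≈ -15.143)
u(I, X) = 153 + X
1/(u(l, -33) + 98750) = 1/((153 - 33) + 98750) = 1/(120 + 98750) = 1/98870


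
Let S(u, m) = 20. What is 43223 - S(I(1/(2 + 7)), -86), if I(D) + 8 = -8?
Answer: 43203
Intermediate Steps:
I(D) = -16 (I(D) = -8 - 8 = -16)
43223 - S(I(1/(2 + 7)), -86) = 43223 - 1*20 = 43223 - 20 = 43203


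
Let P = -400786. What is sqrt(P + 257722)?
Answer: 6*I*sqrt(3974) ≈ 378.24*I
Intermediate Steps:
sqrt(P + 257722) = sqrt(-400786 + 257722) = sqrt(-143064) = 6*I*sqrt(3974)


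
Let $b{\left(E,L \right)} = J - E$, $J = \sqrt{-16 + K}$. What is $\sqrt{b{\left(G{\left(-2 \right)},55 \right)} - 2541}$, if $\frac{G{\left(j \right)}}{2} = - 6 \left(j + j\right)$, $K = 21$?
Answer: $\sqrt{-2589 + \sqrt{5}} \approx 50.86 i$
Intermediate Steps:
$J = \sqrt{5}$ ($J = \sqrt{-16 + 21} = \sqrt{5} \approx 2.2361$)
$G{\left(j \right)} = - 24 j$ ($G{\left(j \right)} = 2 \left(- 6 \left(j + j\right)\right) = 2 \left(- 6 \cdot 2 j\right) = 2 \left(- 12 j\right) = - 24 j$)
$b{\left(E,L \right)} = \sqrt{5} - E$
$\sqrt{b{\left(G{\left(-2 \right)},55 \right)} - 2541} = \sqrt{\left(\sqrt{5} - \left(-24\right) \left(-2\right)\right) - 2541} = \sqrt{\left(\sqrt{5} - 48\right) - 2541} = \sqrt{\left(-48 + \sqrt{5}\right) - 2541} = \sqrt{-2589 + \sqrt{5}}$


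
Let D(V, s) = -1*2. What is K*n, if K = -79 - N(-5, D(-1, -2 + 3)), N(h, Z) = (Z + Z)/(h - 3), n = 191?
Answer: -30369/2 ≈ -15185.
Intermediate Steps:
D(V, s) = -2
N(h, Z) = 2*Z/(-3 + h) (N(h, Z) = (2*Z)/(-3 + h) = 2*Z/(-3 + h))
K = -159/2 (K = -79 - 2*(-2)/(-3 - 5) = -79 - 2*(-2)/(-8) = -79 - 2*(-2)*(-1)/8 = -79 - 1*½ = -79 - ½ = -159/2 ≈ -79.500)
K*n = -159/2*191 = -30369/2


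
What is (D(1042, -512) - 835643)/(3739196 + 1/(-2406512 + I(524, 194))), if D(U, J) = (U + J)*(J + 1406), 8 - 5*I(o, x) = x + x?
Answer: -870758889924/8998704223247 ≈ -0.096765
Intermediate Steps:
I(o, x) = 8/5 - 2*x/5 (I(o, x) = 8/5 - (x + x)/5 = 8/5 - 2*x/5)
D(U, J) = (1406 + J)*(J + U) (D(U, J) = (J + U)*(1406 + J) = (1406 + J)*(J + U))
(D(1042, -512) - 835643)/(3739196 + 1/(-2406512 + I(524, 194))) = (((-512)² + 1406*(-512) + 1406*1042 - 512*1042) - 835643)/(3739196 + 1/(-2406512 + (8/5 - ⅖*194))) = ((262144 - 719872 + 1465052 - 533504) - 835643)/(3739196 + 1/(-2406512 + (8/5 - 388/5))) = (473820 - 835643)/(3739196 + 1/(-2406512 - 76)) = -361823/(3739196 + 1/(-2406588)) = -361823/(3739196 - 1/2406588) = -361823/8998704223247/2406588 = -361823*2406588/8998704223247 = -870758889924/8998704223247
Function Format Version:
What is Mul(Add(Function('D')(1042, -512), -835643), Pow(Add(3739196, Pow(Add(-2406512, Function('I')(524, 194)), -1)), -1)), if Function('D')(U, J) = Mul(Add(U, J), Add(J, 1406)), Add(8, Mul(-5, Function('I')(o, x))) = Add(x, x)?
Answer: Rational(-870758889924, 8998704223247) ≈ -0.096765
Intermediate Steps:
Function('I')(o, x) = Add(Rational(8, 5), Mul(Rational(-2, 5), x)) (Function('I')(o, x) = Add(Rational(8, 5), Mul(Rational(-1, 5), Add(x, x))) = Add(Rational(8, 5), Mul(Rational(-1, 5), Mul(2, x))) = Add(Rational(8, 5), Mul(Rational(-2, 5), x)))
Function('D')(U, J) = Mul(Add(1406, J), Add(J, U)) (Function('D')(U, J) = Mul(Add(J, U), Add(1406, J)) = Mul(Add(1406, J), Add(J, U)))
Mul(Add(Function('D')(1042, -512), -835643), Pow(Add(3739196, Pow(Add(-2406512, Function('I')(524, 194)), -1)), -1)) = Mul(Add(Add(Pow(-512, 2), Mul(1406, -512), Mul(1406, 1042), Mul(-512, 1042)), -835643), Pow(Add(3739196, Pow(Add(-2406512, Add(Rational(8, 5), Mul(Rational(-2, 5), 194))), -1)), -1)) = Mul(Add(Add(262144, -719872, 1465052, -533504), -835643), Pow(Add(3739196, Pow(Add(-2406512, Add(Rational(8, 5), Rational(-388, 5))), -1)), -1)) = Mul(Add(473820, -835643), Pow(Add(3739196, Pow(Add(-2406512, -76), -1)), -1)) = Mul(-361823, Pow(Add(3739196, Pow(-2406588, -1)), -1)) = Mul(-361823, Pow(Add(3739196, Rational(-1, 2406588)), -1)) = Mul(-361823, Pow(Rational(8998704223247, 2406588), -1)) = Mul(-361823, Rational(2406588, 8998704223247)) = Rational(-870758889924, 8998704223247)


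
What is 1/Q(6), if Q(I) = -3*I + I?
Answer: -1/12 ≈ -0.083333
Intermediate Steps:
Q(I) = -2*I
1/Q(6) = 1/(-2*6) = 1/(-12) = -1/12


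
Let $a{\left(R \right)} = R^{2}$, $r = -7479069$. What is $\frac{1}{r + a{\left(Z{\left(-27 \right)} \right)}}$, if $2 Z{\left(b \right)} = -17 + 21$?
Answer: $- \frac{1}{7479065} \approx -1.3371 \cdot 10^{-7}$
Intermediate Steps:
$Z{\left(b \right)} = 2$ ($Z{\left(b \right)} = \frac{-17 + 21}{2} = \frac{1}{2} \cdot 4 = 2$)
$\frac{1}{r + a{\left(Z{\left(-27 \right)} \right)}} = \frac{1}{-7479069 + 2^{2}} = \frac{1}{-7479069 + 4} = \frac{1}{-7479065} = - \frac{1}{7479065}$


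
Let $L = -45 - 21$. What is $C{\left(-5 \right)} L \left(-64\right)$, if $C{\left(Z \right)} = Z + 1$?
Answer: $-16896$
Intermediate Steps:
$C{\left(Z \right)} = 1 + Z$
$L = -66$ ($L = -45 - 21 = -66$)
$C{\left(-5 \right)} L \left(-64\right) = \left(1 - 5\right) \left(-66\right) \left(-64\right) = \left(-4\right) \left(-66\right) \left(-64\right) = 264 \left(-64\right) = -16896$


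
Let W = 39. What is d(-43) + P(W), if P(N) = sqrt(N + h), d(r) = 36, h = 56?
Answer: 36 + sqrt(95) ≈ 45.747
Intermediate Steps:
P(N) = sqrt(56 + N) (P(N) = sqrt(N + 56) = sqrt(56 + N))
d(-43) + P(W) = 36 + sqrt(56 + 39) = 36 + sqrt(95)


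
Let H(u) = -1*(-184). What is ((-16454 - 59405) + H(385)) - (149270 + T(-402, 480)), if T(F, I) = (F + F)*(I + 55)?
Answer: 205195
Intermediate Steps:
H(u) = 184
T(F, I) = 2*F*(55 + I) (T(F, I) = (2*F)*(55 + I) = 2*F*(55 + I))
((-16454 - 59405) + H(385)) - (149270 + T(-402, 480)) = ((-16454 - 59405) + 184) - (149270 + 2*(-402)*(55 + 480)) = (-75859 + 184) - (149270 + 2*(-402)*535) = -75675 - (149270 - 430140) = -75675 - 1*(-280870) = -75675 + 280870 = 205195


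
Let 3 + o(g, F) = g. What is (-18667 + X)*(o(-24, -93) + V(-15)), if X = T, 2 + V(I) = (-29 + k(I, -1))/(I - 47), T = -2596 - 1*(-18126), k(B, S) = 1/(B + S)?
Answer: 2864081/32 ≈ 89503.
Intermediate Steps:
o(g, F) = -3 + g
T = 15530 (T = -2596 + 18126 = 15530)
V(I) = -2 + (-29 + 1/(-1 + I))/(-47 + I) (V(I) = -2 + (-29 + 1/(I - 1))/(I - 47) = -2 + (-29 + 1/(-1 + I))/(-47 + I))
X = 15530
(-18667 + X)*(o(-24, -93) + V(-15)) = (-18667 + 15530)*((-3 - 24) + (1 + (-1 - 15)*(65 - 2*(-15)))/((-1 - 15)*(-47 - 15))) = -3137*(-27 + (1 - 16*(65 + 30))/(-16*(-62))) = -3137*(-27 - 1/16*(-1/62)*(1 - 16*95)) = -3137*(-27 - 1/16*(-1/62)*(1 - 1520)) = -3137*(-27 - 1/16*(-1/62)*(-1519)) = -3137*(-27 - 49/32) = -3137*(-913/32) = 2864081/32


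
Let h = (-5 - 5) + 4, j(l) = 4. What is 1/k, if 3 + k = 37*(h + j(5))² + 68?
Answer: 1/213 ≈ 0.0046948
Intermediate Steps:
h = -6 (h = -10 + 4 = -6)
k = 213 (k = -3 + (37*(-6 + 4)² + 68) = -3 + (37*(-2)² + 68) = -3 + (37*4 + 68) = -3 + (148 + 68) = -3 + 216 = 213)
1/k = 1/213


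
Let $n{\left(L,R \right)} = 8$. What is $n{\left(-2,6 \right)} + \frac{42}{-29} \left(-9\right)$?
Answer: $\frac{610}{29} \approx 21.034$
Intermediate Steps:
$n{\left(-2,6 \right)} + \frac{42}{-29} \left(-9\right) = 8 + \frac{42}{-29} \left(-9\right) = 8 + 42 \left(- \frac{1}{29}\right) \left(-9\right) = 8 - - \frac{378}{29} = 8 + \frac{378}{29} = \frac{610}{29}$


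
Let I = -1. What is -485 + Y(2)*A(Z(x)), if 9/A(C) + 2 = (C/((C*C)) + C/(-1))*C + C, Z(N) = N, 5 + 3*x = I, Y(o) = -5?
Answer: -3350/7 ≈ -478.57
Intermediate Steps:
x = -2 (x = -5/3 + (⅓)*(-1) = -5/3 - ⅓ = -2)
A(C) = 9/(-2 + C + C*(1/C - C)) (A(C) = 9/(-2 + ((C/((C*C)) + C/(-1))*C + C)) = 9/(-2 + ((C/(C²) + C*(-1))*C + C)) = 9/(-2 + ((C/C² - C)*C + C)) = 9/(-2 + ((1/C - C)*C + C)) = 9/(-2 + (C*(1/C - C) + C)) = 9/(-2 + (C + C*(1/C - C))) = 9/(-2 + C + C*(1/C - C)))
-485 + Y(2)*A(Z(x)) = -485 - (-45)/(1 + (-2)² - 1*(-2)) = -485 - (-45)/(1 + 4 + 2) = -485 - (-45)/7 = -485 - 5*(-9/7) = -485 + 45/7 = -3350/7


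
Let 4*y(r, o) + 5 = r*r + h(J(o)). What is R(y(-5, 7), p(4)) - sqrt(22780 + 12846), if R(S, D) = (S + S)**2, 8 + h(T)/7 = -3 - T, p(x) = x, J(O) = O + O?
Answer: 24025/4 - sqrt(35626) ≈ 5817.5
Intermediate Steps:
J(O) = 2*O
h(T) = -77 - 7*T (h(T) = -56 + 7*(-3 - T) = -56 + (-21 - 7*T) = -77 - 7*T)
y(r, o) = -41/2 - 7*o/2 + r**2/4 (y(r, o) = -5/4 + (r*r + (-77 - 14*o))/4 = -5/4 + (r**2 + (-77 - 14*o))/4 = -5/4 + (-77 + r**2 - 14*o)/4 = -5/4 + (-77/4 - 7*o/2 + r**2/4) = -41/2 - 7*o/2 + r**2/4)
R(S, D) = 4*S**2 (R(S, D) = (2*S)**2 = 4*S**2)
R(y(-5, 7), p(4)) - sqrt(22780 + 12846) = 4*(-41/2 - 7/2*7 + (1/4)*(-5)**2)**2 - sqrt(22780 + 12846) = 4*(-41/2 - 49/2 + (1/4)*25)**2 - sqrt(35626) = 4*(-41/2 - 49/2 + 25/4)**2 - sqrt(35626) = 4*(-155/4)**2 - sqrt(35626) = 4*(24025/16) - sqrt(35626) = 24025/4 - sqrt(35626)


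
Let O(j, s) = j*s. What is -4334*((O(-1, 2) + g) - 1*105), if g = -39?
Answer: 632764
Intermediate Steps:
-4334*((O(-1, 2) + g) - 1*105) = -4334*((-1*2 - 39) - 1*105) = -4334*((-2 - 39) - 105) = -4334*(-41 - 105) = -4334*(-146) = 632764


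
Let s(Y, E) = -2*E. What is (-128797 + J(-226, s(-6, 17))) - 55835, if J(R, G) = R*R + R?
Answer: -133782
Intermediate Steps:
J(R, G) = R + R² (J(R, G) = R² + R = R + R²)
(-128797 + J(-226, s(-6, 17))) - 55835 = (-128797 - 226*(1 - 226)) - 55835 = (-128797 - 226*(-225)) - 55835 = (-128797 + 50850) - 55835 = -77947 - 55835 = -133782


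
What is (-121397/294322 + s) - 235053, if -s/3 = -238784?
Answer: 141656762881/294322 ≈ 4.8130e+5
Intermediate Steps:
s = 716352 (s = -3*(-238784) = 716352)
(-121397/294322 + s) - 235053 = (-121397/294322 + 716352) - 235053 = 210838031947/294322 - 235053 = 141656762881/294322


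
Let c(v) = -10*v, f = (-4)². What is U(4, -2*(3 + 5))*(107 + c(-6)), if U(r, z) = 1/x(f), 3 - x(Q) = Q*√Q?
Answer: -167/61 ≈ -2.7377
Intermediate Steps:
f = 16
x(Q) = 3 - Q^(3/2) (x(Q) = 3 - Q*√Q = 3 - Q^(3/2))
U(r, z) = -1/61 (U(r, z) = 1/(3 - 16^(3/2)) = 1/(3 - 1*64) = 1/(3 - 64) = 1/(-61) = -1/61)
U(4, -2*(3 + 5))*(107 + c(-6)) = -(107 - 10*(-6))/61 = -(107 + 60)/61 = -1/61*167 = -167/61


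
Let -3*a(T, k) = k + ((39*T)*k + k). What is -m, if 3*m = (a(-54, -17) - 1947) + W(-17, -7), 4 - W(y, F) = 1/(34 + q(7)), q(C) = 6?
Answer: 1663883/360 ≈ 4621.9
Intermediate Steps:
a(T, k) = -2*k/3 - 13*T*k (a(T, k) = -(k + ((39*T)*k + k))/3 = -(k + (39*T*k + k))/3 = -(k + (k + 39*T*k))/3 = -(2*k + 39*T*k)/3 = -2*k/3 - 13*T*k)
W(y, F) = 159/40 (W(y, F) = 4 - 1/(34 + 6) = 4 - 1/40 = 159/40)
m = -1663883/360 (m = ((-⅓*(-17)*(2 + 39*(-54)) - 1947) + 159/40)/3 = ((-⅓*(-17)*(2 - 2106) - 1947) + 159/40)/3 = ((-⅓*(-17)*(-2104) - 1947) + 159/40)/3 = ((-35768/3 - 1947) + 159/40)/3 = (-41609/3 + 159/40)/3 = (⅓)*(-1663883/120) = -1663883/360 ≈ -4621.9)
-m = -1*(-1663883/360) = 1663883/360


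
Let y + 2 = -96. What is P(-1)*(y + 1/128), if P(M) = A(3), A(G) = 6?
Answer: -37629/64 ≈ -587.95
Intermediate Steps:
P(M) = 6
y = -98 (y = -2 - 96 = -98)
P(-1)*(y + 1/128) = 6*(-98 + 1/128) = 6*(-12543/128) = -37629/64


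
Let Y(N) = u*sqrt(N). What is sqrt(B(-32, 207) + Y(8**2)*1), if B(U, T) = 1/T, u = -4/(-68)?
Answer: sqrt(654143)/1173 ≈ 0.68951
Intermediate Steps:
u = 1/17 (u = -4*(-1/68) = 1/17 ≈ 0.058824)
Y(N) = sqrt(N)/17
sqrt(B(-32, 207) + Y(8**2)*1) = sqrt(1/207 + (sqrt(8**2)/17)*1) = sqrt(1/207 + (sqrt(64)/17)*1) = sqrt(1/207 + ((1/17)*8)*1) = sqrt(1/207 + (8/17)*1) = sqrt(1/207 + 8/17) = sqrt(1673/3519) = sqrt(654143)/1173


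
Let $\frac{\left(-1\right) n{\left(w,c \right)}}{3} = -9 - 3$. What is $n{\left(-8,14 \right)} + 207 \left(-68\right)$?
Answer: $-14040$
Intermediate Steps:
$n{\left(w,c \right)} = 36$ ($n{\left(w,c \right)} = - 3 \left(-9 - 3\right) = \left(-3\right) \left(-12\right) = 36$)
$n{\left(-8,14 \right)} + 207 \left(-68\right) = 36 + 207 \left(-68\right) = 36 - 14076 = -14040$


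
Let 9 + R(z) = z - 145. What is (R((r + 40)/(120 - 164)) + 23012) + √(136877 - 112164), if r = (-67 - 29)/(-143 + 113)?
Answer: 1257136/55 + √24713 ≈ 23014.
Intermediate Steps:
r = 16/5 (r = -96/(-30) = -96*(-1/30) = 16/5 ≈ 3.2000)
R(z) = -154 + z (R(z) = -9 + (z - 145) = -9 + (-145 + z) = -154 + z)
(R((r + 40)/(120 - 164)) + 23012) + √(136877 - 112164) = ((-154 + (16/5 + 40)/(120 - 164)) + 23012) + √(136877 - 112164) = ((-154 + (216/5)/(-44)) + 23012) + √24713 = ((-154 + (216/5)*(-1/44)) + 23012) + √24713 = ((-154 - 54/55) + 23012) + √24713 = (-8524/55 + 23012) + √24713 = 1257136/55 + √24713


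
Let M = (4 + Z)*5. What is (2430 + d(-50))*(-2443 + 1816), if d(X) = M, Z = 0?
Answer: -1536150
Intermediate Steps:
M = 20 (M = (4 + 0)*5 = 4*5 = 20)
d(X) = 20
(2430 + d(-50))*(-2443 + 1816) = (2430 + 20)*(-2443 + 1816) = 2450*(-627) = -1536150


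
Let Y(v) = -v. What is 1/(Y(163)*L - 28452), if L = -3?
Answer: -1/27963 ≈ -3.5762e-5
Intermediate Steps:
1/(Y(163)*L - 28452) = 1/(-1*163*(-3) - 28452) = 1/(-163*(-3) - 28452) = 1/(489 - 28452) = 1/(-27963) = -1/27963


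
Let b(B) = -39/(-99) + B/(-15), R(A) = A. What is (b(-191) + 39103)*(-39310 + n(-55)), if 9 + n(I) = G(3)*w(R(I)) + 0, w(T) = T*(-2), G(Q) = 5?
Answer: -83407122603/55 ≈ -1.5165e+9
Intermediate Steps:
w(T) = -2*T
b(B) = 13/33 - B/15 (b(B) = -39*(-1/99) + B*(-1/15) = 13/33 - B/15)
n(I) = -9 - 10*I (n(I) = -9 + (5*(-2*I) + 0) = -9 + (-10*I + 0) = -9 - 10*I)
(b(-191) + 39103)*(-39310 + n(-55)) = ((13/33 - 1/15*(-191)) + 39103)*(-39310 + (-9 - 10*(-55))) = ((13/33 + 191/15) + 39103)*(-39310 + (-9 + 550)) = (722/55 + 39103)*(-39310 + 541) = (2151387/55)*(-38769) = -83407122603/55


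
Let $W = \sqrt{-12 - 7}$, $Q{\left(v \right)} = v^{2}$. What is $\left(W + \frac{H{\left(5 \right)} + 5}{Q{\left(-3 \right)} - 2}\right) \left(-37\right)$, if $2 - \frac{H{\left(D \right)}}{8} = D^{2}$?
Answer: $\frac{6623}{7} - 37 i \sqrt{19} \approx 946.14 - 161.28 i$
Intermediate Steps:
$H{\left(D \right)} = 16 - 8 D^{2}$
$W = i \sqrt{19}$ ($W = \sqrt{-19} = i \sqrt{19} \approx 4.3589 i$)
$\left(W + \frac{H{\left(5 \right)} + 5}{Q{\left(-3 \right)} - 2}\right) \left(-37\right) = \left(i \sqrt{19} + \frac{\left(16 - 8 \cdot 5^{2}\right) + 5}{\left(-3\right)^{2} - 2}\right) \left(-37\right) = \left(i \sqrt{19} + \frac{\left(16 - 200\right) + 5}{9 - 2}\right) \left(-37\right) = \left(i \sqrt{19} + \frac{\left(16 - 200\right) + 5}{7}\right) \left(-37\right) = \left(i \sqrt{19} + \left(-184 + 5\right) \frac{1}{7}\right) \left(-37\right) = \left(i \sqrt{19} - \frac{179}{7}\right) \left(-37\right) = \left(- \frac{179}{7} + i \sqrt{19}\right) \left(-37\right) = \frac{6623}{7} - 37 i \sqrt{19}$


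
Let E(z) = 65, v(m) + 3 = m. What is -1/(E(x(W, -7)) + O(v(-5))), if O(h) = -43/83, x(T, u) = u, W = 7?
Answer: -83/5352 ≈ -0.015508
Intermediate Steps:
v(m) = -3 + m
O(h) = -43/83 (O(h) = -43*1/83 = -43/83)
-1/(E(x(W, -7)) + O(v(-5))) = -1/(65 - 43/83) = -1/5352/83 = -1*83/5352 = -83/5352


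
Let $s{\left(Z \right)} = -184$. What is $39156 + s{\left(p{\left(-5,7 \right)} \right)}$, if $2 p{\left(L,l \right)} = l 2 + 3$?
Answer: $38972$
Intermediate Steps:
$p{\left(L,l \right)} = \frac{3}{2} + l$ ($p{\left(L,l \right)} = \frac{l 2 + 3}{2} = \frac{2 l + 3}{2} = \frac{3 + 2 l}{2} = \frac{3}{2} + l$)
$39156 + s{\left(p{\left(-5,7 \right)} \right)} = 39156 - 184 = 38972$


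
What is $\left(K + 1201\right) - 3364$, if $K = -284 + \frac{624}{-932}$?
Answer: $- \frac{570307}{233} \approx -2447.7$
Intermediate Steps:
$K = - \frac{66328}{233}$ ($K = -284 + 624 \left(- \frac{1}{932}\right) = -284 - \frac{156}{233} = - \frac{66328}{233} \approx -284.67$)
$\left(K + 1201\right) - 3364 = \left(- \frac{66328}{233} + 1201\right) - 3364 = \frac{213505}{233} - 3364 = - \frac{570307}{233}$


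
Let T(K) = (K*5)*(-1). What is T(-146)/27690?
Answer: 73/2769 ≈ 0.026363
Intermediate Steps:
T(K) = -5*K (T(K) = (5*K)*(-1) = -5*K)
T(-146)/27690 = -5*(-146)/27690 = 730*(1/27690) = 73/2769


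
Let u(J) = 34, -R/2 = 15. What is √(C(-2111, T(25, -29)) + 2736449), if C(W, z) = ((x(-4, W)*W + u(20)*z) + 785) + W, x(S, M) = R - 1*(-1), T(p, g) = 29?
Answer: 4*√174833 ≈ 1672.5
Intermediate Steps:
R = -30 (R = -2*15 = -30)
x(S, M) = -29 (x(S, M) = -30 - 1*(-1) = -30 + 1 = -29)
C(W, z) = 785 - 28*W + 34*z (C(W, z) = ((-29*W + 34*z) + 785) + W = (785 - 29*W + 34*z) + W = 785 - 28*W + 34*z)
√(C(-2111, T(25, -29)) + 2736449) = √((785 - 28*(-2111) + 34*29) + 2736449) = √((785 + 59108 + 986) + 2736449) = √(60879 + 2736449) = √2797328 = 4*√174833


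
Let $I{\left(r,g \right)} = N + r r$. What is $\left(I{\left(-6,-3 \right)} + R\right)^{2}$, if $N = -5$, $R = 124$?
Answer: $24025$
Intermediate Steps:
$I{\left(r,g \right)} = -5 + r^{2}$ ($I{\left(r,g \right)} = -5 + r r = -5 + r^{2}$)
$\left(I{\left(-6,-3 \right)} + R\right)^{2} = \left(\left(-5 + \left(-6\right)^{2}\right) + 124\right)^{2} = \left(\left(-5 + 36\right) + 124\right)^{2} = \left(31 + 124\right)^{2} = 155^{2} = 24025$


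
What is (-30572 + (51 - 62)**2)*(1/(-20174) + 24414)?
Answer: -14997971193785/20174 ≈ -7.4343e+8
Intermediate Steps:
(-30572 + (51 - 62)**2)*(1/(-20174) + 24414) = (-30572 + (-11)**2)*(-1/20174 + 24414) = (-30572 + 121)*(492528035/20174) = -30451*492528035/20174 = -14997971193785/20174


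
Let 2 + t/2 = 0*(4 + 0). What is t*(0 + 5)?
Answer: -20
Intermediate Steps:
t = -4 (t = -4 + 2*(0*(4 + 0)) = -4 + 2*(0*4) = -4 + 2*0 = -4 + 0 = -4)
t*(0 + 5) = -4*(0 + 5) = -4*5 = -20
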